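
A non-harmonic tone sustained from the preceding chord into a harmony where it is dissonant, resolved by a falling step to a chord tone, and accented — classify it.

Approach: by preparation — the pitch is first a chord tone, then held (tied or repeated) while the harmony changes under it. Departure: down by step. Metric position: strong.
A prepared dissonance that resolves downward by step — a suspension. (The same figure resolving upward would be a retardation.)

Suspension.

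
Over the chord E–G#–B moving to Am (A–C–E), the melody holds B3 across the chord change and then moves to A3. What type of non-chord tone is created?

B3 is a suspension.

The harmony at that moment is A minor triad (A, C, E); B3 is not a chord tone.
It is held over (the same pitch as the preceding B3) and left by step down to A3.
Held over from the previous chord and resolving down by step — a suspension.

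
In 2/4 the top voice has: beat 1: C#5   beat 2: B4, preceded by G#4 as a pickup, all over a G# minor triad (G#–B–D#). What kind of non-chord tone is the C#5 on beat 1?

Appoggiatura.

The harmony at that moment is G# minor triad (G#, B, D#); C#5 is not a chord tone.
It is approached by leap up from G#4 and left by step down to B4.
Leap in, step out, metrically accented — an appoggiatura.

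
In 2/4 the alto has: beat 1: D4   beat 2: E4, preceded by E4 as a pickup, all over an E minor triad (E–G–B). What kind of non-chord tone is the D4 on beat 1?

The harmony at that moment is E minor triad (E, G, B); D4 is not a chord tone.
It is approached by step down from E4 and left by step up to E4.
Step away and step back to the same note — a neighbor tone (lower neighbor).

Lower neighbor tone.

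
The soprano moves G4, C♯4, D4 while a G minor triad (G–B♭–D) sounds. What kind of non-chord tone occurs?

C♯4 is an appoggiatura.

The harmony at that moment is G minor triad (G, B♭, D); C♯4 is not a chord tone.
It is approached by leap down from G4 and left by step up to D4.
Leap in, step out — an appoggiatura.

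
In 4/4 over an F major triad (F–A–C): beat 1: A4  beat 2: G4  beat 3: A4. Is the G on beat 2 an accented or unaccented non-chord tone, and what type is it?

The harmony at that moment is F major triad (F, A, C); G4 is not a chord tone.
It is approached by step down from A4 and left by step up to A4.
Step away and step back to the same note — a neighbor tone (lower neighbor).
It falls on a weak beat, so it is unaccented.

Unaccented neighbor tone.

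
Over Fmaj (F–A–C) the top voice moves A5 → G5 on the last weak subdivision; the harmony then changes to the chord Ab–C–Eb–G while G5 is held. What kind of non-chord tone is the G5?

G5 is an anticipation.

The harmony at that moment is F major triad (F, A, C); G5 is not a chord tone.
It is approached by step down from A5 and then sustained as the same pitch into the next harmony.
Arriving early and becoming a chord tone when the harmony changes — an anticipation.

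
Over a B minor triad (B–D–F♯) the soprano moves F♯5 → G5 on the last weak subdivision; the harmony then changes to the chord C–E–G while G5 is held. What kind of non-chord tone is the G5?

The harmony at that moment is B minor triad (B, D, F♯); G5 is not a chord tone.
It is approached by step up from F♯5 and then sustained as the same pitch into the next harmony.
Arriving early and becoming a chord tone when the harmony changes — an anticipation.

G5 is an anticipation.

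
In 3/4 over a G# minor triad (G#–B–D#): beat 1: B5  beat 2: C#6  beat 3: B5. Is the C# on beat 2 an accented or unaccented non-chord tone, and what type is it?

Unaccented neighbor tone.

The harmony at that moment is G# minor triad (G#, B, D#); C#6 is not a chord tone.
It is approached by step up from B5 and left by step down to B5.
Step away and step back to the same note — a neighbor tone (upper neighbor).
It falls on a weak beat, so it is unaccented.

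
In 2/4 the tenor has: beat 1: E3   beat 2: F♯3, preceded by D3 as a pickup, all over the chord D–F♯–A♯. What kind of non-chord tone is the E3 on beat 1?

Passing tone.

The harmony at that moment is D augmented triad (D, F♯, A♯); E3 is not a chord tone.
It is approached by step up from D3 and left by step up to F♯3.
Step in, step out in the same direction — a passing tone.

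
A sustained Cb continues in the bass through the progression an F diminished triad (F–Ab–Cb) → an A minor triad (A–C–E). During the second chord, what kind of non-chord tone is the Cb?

Pedal tone (pedal point).

The harmony at that moment is A minor triad (A, C, E); Cb is not a chord tone.
It is held over (the same pitch as the preceding Cb) and then sustained as the same pitch into the next harmony.
Sustained through a change of harmony — a pedal tone.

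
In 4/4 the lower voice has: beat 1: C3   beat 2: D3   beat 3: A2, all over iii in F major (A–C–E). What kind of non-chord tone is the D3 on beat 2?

Escape tone.

The harmony at that moment is A minor triad (A, C, E); D3 is not a chord tone.
It is approached by step up from C3 and left by leap down to A2.
Step in, leap out, on a weak beat — an escape tone.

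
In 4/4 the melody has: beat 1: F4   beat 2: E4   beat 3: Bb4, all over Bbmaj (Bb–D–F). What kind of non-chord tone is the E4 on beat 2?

Escape tone.

The harmony at that moment is Bb major triad (Bb, D, F); E4 is not a chord tone.
It is approached by step down from F4 and left by leap up to Bb4.
Step in, leap out, on a weak beat — an escape tone.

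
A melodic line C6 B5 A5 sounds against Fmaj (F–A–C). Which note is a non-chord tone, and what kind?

B5 is a passing tone.

The harmony at that moment is F major triad (F, A, C); B5 is not a chord tone.
It is approached by step down from C6 and left by step down to A5.
Step in, step out in the same direction — a passing tone.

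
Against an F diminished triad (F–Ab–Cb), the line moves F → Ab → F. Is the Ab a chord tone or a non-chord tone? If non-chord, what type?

F diminished triad contains F, Ab, Cb; Ab is the third, so it is a chord tone.

Chord tone (the third of F diminished triad).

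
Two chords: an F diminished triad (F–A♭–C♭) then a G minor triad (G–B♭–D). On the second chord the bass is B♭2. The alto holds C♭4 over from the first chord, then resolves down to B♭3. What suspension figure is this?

9–8 suspension.

At the second chord the bass is B♭2. The suspended C♭4 lies a ninth above the bass; after resolving down by step to B♭3, the interval above the bass becomes an octave.
Suspension figures are named by those two intervals: 9–8.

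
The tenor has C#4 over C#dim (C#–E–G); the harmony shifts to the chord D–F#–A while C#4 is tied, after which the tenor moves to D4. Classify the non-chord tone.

C#4 is a retardation.

The harmony at that moment is D major triad (D, F#, A); C#4 is not a chord tone.
It is held over (the same pitch as the preceding C#4) and left by step up to D4.
Held over from the previous chord and resolving up by step — a retardation.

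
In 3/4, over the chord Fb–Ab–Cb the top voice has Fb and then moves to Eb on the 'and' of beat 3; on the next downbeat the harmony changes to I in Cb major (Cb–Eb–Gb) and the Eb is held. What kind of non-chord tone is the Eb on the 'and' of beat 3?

Anticipation.

The harmony at that moment is Fb major triad (Fb, Ab, Cb); Eb is not a chord tone.
It is approached by step down from Fb and then sustained as the same pitch into the next harmony.
Arriving early and becoming a chord tone when the harmony changes — an anticipation.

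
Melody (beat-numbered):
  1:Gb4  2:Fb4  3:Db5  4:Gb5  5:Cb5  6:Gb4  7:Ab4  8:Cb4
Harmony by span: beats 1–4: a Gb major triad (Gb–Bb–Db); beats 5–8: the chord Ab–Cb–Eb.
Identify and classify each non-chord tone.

Fb4 (beat 2) — escape tone; Gb4 (beat 6) — appoggiatura.

The harmony at that moment is Gb major triad (Gb, Bb, Db); Fb4 is not a chord tone.
It is approached by step down from Gb4 and left by leap up to Db5.
Step in, leap out — an escape tone.
The harmony at that moment is Ab minor triad (Ab, Cb, Eb); Gb4 is not a chord tone.
It is approached by leap down from Cb5 and left by step up to Ab4.
Leap in, step out — an appoggiatura.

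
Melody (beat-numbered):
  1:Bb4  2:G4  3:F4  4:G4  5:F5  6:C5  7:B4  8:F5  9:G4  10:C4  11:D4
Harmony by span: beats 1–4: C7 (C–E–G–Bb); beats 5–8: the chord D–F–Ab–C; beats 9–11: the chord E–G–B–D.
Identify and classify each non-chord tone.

The harmony at that moment is C dominant seventh chord (C, E, G, Bb); F4 is not a chord tone.
It is approached by step down from G4 and left by step up to G4.
Step away and step back to the same note — a neighbor tone (lower neighbor).
The harmony at that moment is D half-diminished seventh chord (D, F, Ab, C); B4 is not a chord tone.
It is approached by step down from C5 and left by leap up to F5.
Step in, leap out — an escape tone.
The harmony at that moment is E minor seventh chord (E, G, B, D); C4 is not a chord tone.
It is approached by leap down from G4 and left by step up to D4.
Leap in, step out — an appoggiatura.

F4 (beat 3) — neighbor tone; B4 (beat 7) — escape tone; C4 (beat 10) — appoggiatura.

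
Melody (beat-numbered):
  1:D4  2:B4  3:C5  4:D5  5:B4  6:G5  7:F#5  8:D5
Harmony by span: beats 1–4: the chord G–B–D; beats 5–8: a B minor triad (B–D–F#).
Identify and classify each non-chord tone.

The harmony at that moment is G major triad (G, B, D); C5 is not a chord tone.
It is approached by step up from B4 and left by step up to D5.
Step in, step out in the same direction — a passing tone.
The harmony at that moment is B minor triad (B, D, F#); G5 is not a chord tone.
It is approached by leap up from B4 and left by step down to F#5.
Leap in, step out — an appoggiatura.

C5 (beat 3) — passing tone; G5 (beat 6) — appoggiatura.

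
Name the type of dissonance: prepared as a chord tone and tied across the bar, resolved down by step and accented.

Approach: by preparation — the pitch is first a chord tone, then held (tied or repeated) while the harmony changes under it. Departure: down by step. Metric position: strong.
A prepared dissonance that resolves downward by step — a suspension. (The same figure resolving upward would be a retardation.)

Suspension.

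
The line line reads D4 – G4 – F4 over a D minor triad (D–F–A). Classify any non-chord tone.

The harmony at that moment is D minor triad (D, F, A); G4 is not a chord tone.
It is approached by leap up from D4 and left by step down to F4.
Leap in, step out — an appoggiatura.

G4 is an appoggiatura.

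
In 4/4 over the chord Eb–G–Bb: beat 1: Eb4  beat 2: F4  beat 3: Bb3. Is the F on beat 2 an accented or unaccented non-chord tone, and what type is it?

Unaccented escape tone.

The harmony at that moment is Eb major triad (Eb, G, Bb); F4 is not a chord tone.
It is approached by step up from Eb4 and left by leap down to Bb3.
Step in, leap out — an escape tone.
It falls on a weak beat, so it is unaccented.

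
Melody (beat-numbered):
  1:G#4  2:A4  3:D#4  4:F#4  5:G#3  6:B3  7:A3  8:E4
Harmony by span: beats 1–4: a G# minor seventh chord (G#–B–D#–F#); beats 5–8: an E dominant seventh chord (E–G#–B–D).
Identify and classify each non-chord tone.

The harmony at that moment is G# minor seventh chord (G#, B, D#, F#); A4 is not a chord tone.
It is approached by step up from G#4 and left by leap down to D#4.
Step in, leap out — an escape tone.
The harmony at that moment is E dominant seventh chord (E, G#, B, D); A3 is not a chord tone.
It is approached by step down from B3 and left by leap up to E4.
Step in, leap out — an escape tone.

A4 (beat 2) — escape tone; A3 (beat 7) — escape tone.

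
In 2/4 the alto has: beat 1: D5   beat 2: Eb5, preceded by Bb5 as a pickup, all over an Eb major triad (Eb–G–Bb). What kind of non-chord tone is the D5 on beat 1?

Appoggiatura.

The harmony at that moment is Eb major triad (Eb, G, Bb); D5 is not a chord tone.
It is approached by leap down from Bb5 and left by step up to Eb5.
Leap in, step out, metrically accented — an appoggiatura.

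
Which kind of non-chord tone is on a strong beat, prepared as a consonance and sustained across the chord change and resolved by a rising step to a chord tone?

Approach: by preparation — the pitch is first a chord tone, then held (tied or repeated) while the harmony changes under it. Departure: up by step. Metric position: strong.
A prepared dissonance that resolves upward by step — a retardation. (The same figure resolving downward would be a suspension.)

Retardation.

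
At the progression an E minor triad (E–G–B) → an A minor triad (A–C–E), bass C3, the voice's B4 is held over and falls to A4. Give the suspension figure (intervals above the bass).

At the second chord the bass is C3. The suspended B4 lies a seventh above the bass; after resolving down by step to A4, the interval above the bass becomes a sixth.
Suspension figures are named by those two intervals: 7–6.

7–6 suspension.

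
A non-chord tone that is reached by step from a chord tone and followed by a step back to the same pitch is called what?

Neighbor tone.

Approach: by step. Departure: by step in the opposite direction, back to the starting pitch.
Stepwise on both sides but reversing to return to the same chord tone — a neighbor tone. (Had it continued onward in the same direction it would be a passing tone instead.)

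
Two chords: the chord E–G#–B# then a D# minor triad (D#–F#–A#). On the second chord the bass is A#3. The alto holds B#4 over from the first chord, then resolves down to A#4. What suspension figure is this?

9–8 suspension.

At the second chord the bass is A#3. The suspended B#4 lies a ninth above the bass; after resolving down by step to A#4, the interval above the bass becomes an octave.
Suspension figures are named by those two intervals: 9–8.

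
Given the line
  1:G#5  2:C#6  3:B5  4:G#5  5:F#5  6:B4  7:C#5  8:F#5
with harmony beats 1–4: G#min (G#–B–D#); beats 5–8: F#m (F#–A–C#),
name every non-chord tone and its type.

C#6 (beat 2) — appoggiatura; B4 (beat 6) — appoggiatura.

The harmony at that moment is G# minor triad (G#, B, D#); C#6 is not a chord tone.
It is approached by leap up from G#5 and left by step down to B5.
Leap in, step out — an appoggiatura.
The harmony at that moment is F# minor triad (F#, A, C#); B4 is not a chord tone.
It is approached by leap down from F#5 and left by step up to C#5.
Leap in, step out — an appoggiatura.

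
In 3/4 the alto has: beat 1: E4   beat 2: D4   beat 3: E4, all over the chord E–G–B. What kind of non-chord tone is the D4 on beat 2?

The harmony at that moment is E minor triad (E, G, B); D4 is not a chord tone.
It is approached by step down from E4 and left by step up to E4.
Step away and step back to the same note — a neighbor tone (lower neighbor).

Lower neighbor tone.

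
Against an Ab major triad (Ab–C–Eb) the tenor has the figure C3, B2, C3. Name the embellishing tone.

B2 is a neighbor tone.

The harmony at that moment is Ab major triad (Ab, C, Eb); B2 is not a chord tone.
It is approached by step down from C3 and left by step up to C3.
Step away and step back to the same note — a neighbor tone (lower neighbor).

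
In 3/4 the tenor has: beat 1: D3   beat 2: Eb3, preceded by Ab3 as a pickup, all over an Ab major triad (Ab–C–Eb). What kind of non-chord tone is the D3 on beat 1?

The harmony at that moment is Ab major triad (Ab, C, Eb); D3 is not a chord tone.
It is approached by leap down from Ab3 and left by step up to Eb3.
Leap in, step out, metrically accented — an appoggiatura.

Appoggiatura.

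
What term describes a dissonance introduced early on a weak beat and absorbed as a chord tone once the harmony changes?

Anticipation.

Approach: ahead of the chord change (typically by step), so it is dissonant against the current harmony. Departure: none — the same pitch is restated or held and is a chord tone of the new harmony.
Dissonant first, consonant once the harmony catches up: the note simply arrives early — an anticipation. (The reverse timing, consonant first and dissonant after the change, would be a suspension or retardation.)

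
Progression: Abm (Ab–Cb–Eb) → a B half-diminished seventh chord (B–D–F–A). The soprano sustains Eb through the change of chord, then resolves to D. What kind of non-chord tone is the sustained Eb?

The harmony at that moment is B half-diminished seventh chord (B, D, F, A); Eb is not a chord tone.
It is held over (the same pitch as the preceding Eb) and left by step down to D.
Held over from the previous chord and resolving down by step — a suspension.

Eb is a suspension.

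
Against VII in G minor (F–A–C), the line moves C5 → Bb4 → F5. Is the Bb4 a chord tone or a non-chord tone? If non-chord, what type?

The harmony at that moment is F major triad (F, A, C); Bb4 is not a chord tone.
It is approached by step down from C5 and left by leap up to F5.
Step in, leap out — an escape tone.

Non-chord tone — an escape tone.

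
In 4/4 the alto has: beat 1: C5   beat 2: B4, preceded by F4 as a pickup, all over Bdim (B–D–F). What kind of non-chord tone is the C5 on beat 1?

Appoggiatura.

The harmony at that moment is B diminished triad (B, D, F); C5 is not a chord tone.
It is approached by leap up from F4 and left by step down to B4.
Leap in, step out, metrically accented — an appoggiatura.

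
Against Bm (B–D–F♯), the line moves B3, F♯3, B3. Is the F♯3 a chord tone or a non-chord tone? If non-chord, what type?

B minor triad contains B, D, F♯; F♯ is the fifth, so it is a chord tone.

Chord tone (the fifth of B minor triad).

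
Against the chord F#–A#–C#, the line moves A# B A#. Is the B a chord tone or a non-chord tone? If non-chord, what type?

The harmony at that moment is F# major triad (F#, A#, C#); B is not a chord tone.
It is approached by step up from A# and left by step down to A#.
Step away and step back to the same note — a neighbor tone (upper neighbor).

Non-chord tone — a neighbor tone.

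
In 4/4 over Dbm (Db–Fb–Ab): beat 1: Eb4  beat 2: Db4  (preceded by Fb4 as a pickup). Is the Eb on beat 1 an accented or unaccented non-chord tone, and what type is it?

The harmony at that moment is Db minor triad (Db, Fb, Ab); Eb4 is not a chord tone.
It is approached by step down from Fb4 and left by step down to Db4.
Step in, step out in the same direction — a passing tone.
It falls on the downbeat, so it is accented.

Accented passing tone.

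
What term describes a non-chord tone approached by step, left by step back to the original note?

Neighbor tone.

Approach: by step. Departure: by step in the opposite direction, back to the starting pitch.
Stepwise on both sides but reversing to return to the same chord tone — a neighbor tone. (Had it continued onward in the same direction it would be a passing tone instead.)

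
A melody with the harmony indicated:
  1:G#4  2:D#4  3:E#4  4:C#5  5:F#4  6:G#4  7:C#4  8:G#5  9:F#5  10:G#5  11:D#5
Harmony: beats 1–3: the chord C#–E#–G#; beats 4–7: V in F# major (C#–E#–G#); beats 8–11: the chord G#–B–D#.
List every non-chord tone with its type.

The harmony at that moment is C# major triad (C#, E#, G#); D#4 is not a chord tone.
It is approached by leap down from G#4 and left by step up to E#4.
Leap in, step out — an appoggiatura.
The harmony at that moment is C# major triad (C#, E#, G#); F#4 is not a chord tone.
It is approached by leap down from C#5 and left by step up to G#4.
Leap in, step out — an appoggiatura.
The harmony at that moment is G# minor triad (G#, B, D#); F#5 is not a chord tone.
It is approached by step down from G#5 and left by step up to G#5.
Step away and step back to the same note — a neighbor tone (lower neighbor).

D#4 (beat 2) — appoggiatura; F#4 (beat 5) — appoggiatura; F#5 (beat 9) — neighbor tone.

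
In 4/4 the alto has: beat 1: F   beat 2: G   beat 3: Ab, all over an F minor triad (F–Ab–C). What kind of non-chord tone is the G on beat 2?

The harmony at that moment is F minor triad (F, Ab, C); G is not a chord tone.
It is approached by step up from F and left by step up to Ab.
Step in, step out in the same direction — a passing tone.

Passing tone.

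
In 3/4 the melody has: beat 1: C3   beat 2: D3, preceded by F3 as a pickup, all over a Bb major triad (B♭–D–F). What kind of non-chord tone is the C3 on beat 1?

Appoggiatura.

The harmony at that moment is B♭ major triad (B♭, D, F); C3 is not a chord tone.
It is approached by leap down from F3 and left by step up to D3.
Leap in, step out, metrically accented — an appoggiatura.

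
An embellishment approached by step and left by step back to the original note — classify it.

Approach: by step. Departure: by step in the opposite direction, back to the starting pitch.
Stepwise on both sides but reversing to return to the same chord tone — a neighbor tone. (Had it continued onward in the same direction it would be a passing tone instead.)

Neighbor tone.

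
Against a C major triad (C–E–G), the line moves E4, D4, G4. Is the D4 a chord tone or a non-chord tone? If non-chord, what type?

Non-chord tone — an escape tone.

The harmony at that moment is C major triad (C, E, G); D4 is not a chord tone.
It is approached by step down from E4 and left by leap up to G4.
Step in, leap out — an escape tone.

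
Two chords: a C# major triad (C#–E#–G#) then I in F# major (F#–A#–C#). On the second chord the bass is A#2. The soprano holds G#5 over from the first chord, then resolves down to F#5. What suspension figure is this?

7–6 suspension.

At the second chord the bass is A#2. The suspended G#5 lies a seventh above the bass; after resolving down by step to F#5, the interval above the bass becomes a sixth.
Suspension figures are named by those two intervals: 7–6.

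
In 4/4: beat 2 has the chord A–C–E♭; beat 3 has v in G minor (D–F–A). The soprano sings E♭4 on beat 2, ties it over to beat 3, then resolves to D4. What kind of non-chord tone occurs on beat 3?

The harmony at that moment is D minor triad (D, F, A); E♭4 is not a chord tone.
It is held over (the same pitch as the preceding E♭4) and left by step down to D4.
Held over from the previous chord and resolving down by step — a suspension.

Suspension.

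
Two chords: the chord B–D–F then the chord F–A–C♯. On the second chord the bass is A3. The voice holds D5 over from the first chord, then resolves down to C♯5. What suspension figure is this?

At the second chord the bass is A3. The suspended D5 lies a fourth above the bass; after resolving down by step to C♯5, the interval above the bass becomes a third.
Suspension figures are named by those two intervals: 4–3.

4–3 suspension.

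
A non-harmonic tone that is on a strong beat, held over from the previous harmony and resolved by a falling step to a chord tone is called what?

Approach: by preparation — the pitch is first a chord tone, then held (tied or repeated) while the harmony changes under it. Departure: down by step. Metric position: strong.
A prepared dissonance that resolves downward by step — a suspension. (The same figure resolving upward would be a retardation.)

Suspension.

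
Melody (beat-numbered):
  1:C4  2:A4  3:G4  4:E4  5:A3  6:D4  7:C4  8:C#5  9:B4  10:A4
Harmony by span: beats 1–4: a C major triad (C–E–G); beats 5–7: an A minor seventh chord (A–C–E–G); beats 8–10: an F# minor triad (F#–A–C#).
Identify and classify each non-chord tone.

The harmony at that moment is C major triad (C, E, G); A4 is not a chord tone.
It is approached by leap up from C4 and left by step down to G4.
Leap in, step out — an appoggiatura.
The harmony at that moment is A minor seventh chord (A, C, E, G); D4 is not a chord tone.
It is approached by leap up from A3 and left by step down to C4.
Leap in, step out — an appoggiatura.
The harmony at that moment is F# minor triad (F#, A, C#); B4 is not a chord tone.
It is approached by step down from C#5 and left by step down to A4.
Step in, step out in the same direction — a passing tone.

A4 (beat 2) — appoggiatura; D4 (beat 6) — appoggiatura; B4 (beat 9) — passing tone.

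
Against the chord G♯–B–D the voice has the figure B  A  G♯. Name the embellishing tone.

A is a passing tone.

The harmony at that moment is G♯ diminished triad (G♯, B, D); A is not a chord tone.
It is approached by step down from B and left by step down to G♯.
Step in, step out in the same direction — a passing tone.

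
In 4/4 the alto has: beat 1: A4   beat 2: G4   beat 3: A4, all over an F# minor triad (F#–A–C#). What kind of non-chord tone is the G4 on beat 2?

Lower neighbor tone.

The harmony at that moment is F# minor triad (F#, A, C#); G4 is not a chord tone.
It is approached by step down from A4 and left by step up to A4.
Step away and step back to the same note — a neighbor tone (lower neighbor).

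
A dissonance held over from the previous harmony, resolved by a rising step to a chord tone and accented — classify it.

Retardation.

Approach: by preparation — the pitch is first a chord tone, then held (tied or repeated) while the harmony changes under it. Departure: up by step. Metric position: strong.
A prepared dissonance that resolves upward by step — a retardation. (The same figure resolving downward would be a suspension.)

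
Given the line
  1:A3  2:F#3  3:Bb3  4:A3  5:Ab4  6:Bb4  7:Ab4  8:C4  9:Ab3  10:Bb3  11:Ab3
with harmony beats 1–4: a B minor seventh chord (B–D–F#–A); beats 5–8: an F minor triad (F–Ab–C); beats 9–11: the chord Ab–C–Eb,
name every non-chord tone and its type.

The harmony at that moment is B minor seventh chord (B, D, F#, A); Bb3 is not a chord tone.
It is approached by leap up from F#3 and left by step down to A3.
Leap in, step out — an appoggiatura.
The harmony at that moment is F minor triad (F, Ab, C); Bb4 is not a chord tone.
It is approached by step up from Ab4 and left by step down to Ab4.
Step away and step back to the same note — a neighbor tone (upper neighbor).
The harmony at that moment is Ab major triad (Ab, C, Eb); Bb3 is not a chord tone.
It is approached by step up from Ab3 and left by step down to Ab3.
Step away and step back to the same note — a neighbor tone (upper neighbor).

Bb3 (beat 3) — appoggiatura; Bb4 (beat 6) — neighbor tone; Bb3 (beat 10) — neighbor tone.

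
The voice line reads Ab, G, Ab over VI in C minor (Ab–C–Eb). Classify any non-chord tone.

G is a neighbor tone.

The harmony at that moment is Ab major triad (Ab, C, Eb); G is not a chord tone.
It is approached by step down from Ab and left by step up to Ab.
Step away and step back to the same note — a neighbor tone (lower neighbor).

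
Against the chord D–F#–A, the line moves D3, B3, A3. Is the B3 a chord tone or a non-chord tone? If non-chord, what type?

The harmony at that moment is D major triad (D, F#, A); B3 is not a chord tone.
It is approached by leap up from D3 and left by step down to A3.
Leap in, step out — an appoggiatura.

Non-chord tone — an appoggiatura.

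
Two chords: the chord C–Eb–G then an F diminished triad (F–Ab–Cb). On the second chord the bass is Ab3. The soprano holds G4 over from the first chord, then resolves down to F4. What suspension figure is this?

At the second chord the bass is Ab3. The suspended G4 lies a seventh above the bass; after resolving down by step to F4, the interval above the bass becomes a sixth.
Suspension figures are named by those two intervals: 7–6.

7–6 suspension.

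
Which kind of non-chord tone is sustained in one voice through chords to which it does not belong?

Approach: none. Departure: none — a single pitch is sustained while the chords change around it, passing through harmonies that do not contain it.
No melodic motion at all; the dissonance is created entirely by the moving harmonies against the stationary note — a pedal tone (pedal point).

Pedal tone.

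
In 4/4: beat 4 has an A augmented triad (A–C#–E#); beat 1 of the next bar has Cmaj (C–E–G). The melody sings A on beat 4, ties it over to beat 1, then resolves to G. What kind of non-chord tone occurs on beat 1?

Suspension.

The harmony at that moment is C major triad (C, E, G); A is not a chord tone.
It is held over (the same pitch as the preceding A) and left by step down to G.
Held over from the previous chord and resolving down by step — a suspension.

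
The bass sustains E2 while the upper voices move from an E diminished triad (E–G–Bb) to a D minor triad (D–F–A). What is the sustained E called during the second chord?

Pedal tone (pedal point).

The harmony at that moment is D minor triad (D, F, A); E2 is not a chord tone.
It is held over (the same pitch as the preceding E2) and then sustained as the same pitch into the next harmony.
Sustained through a change of harmony — a pedal tone.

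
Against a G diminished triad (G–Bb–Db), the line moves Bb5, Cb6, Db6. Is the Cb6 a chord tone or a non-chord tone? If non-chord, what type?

Non-chord tone — a passing tone.

The harmony at that moment is G diminished triad (G, Bb, Db); Cb6 is not a chord tone.
It is approached by step up from Bb5 and left by step up to Db6.
Step in, step out in the same direction — a passing tone.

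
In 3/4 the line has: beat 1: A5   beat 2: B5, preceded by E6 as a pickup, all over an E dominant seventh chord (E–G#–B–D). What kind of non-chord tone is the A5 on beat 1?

The harmony at that moment is E dominant seventh chord (E, G#, B, D); A5 is not a chord tone.
It is approached by leap down from E6 and left by step up to B5.
Leap in, step out, metrically accented — an appoggiatura.

Appoggiatura.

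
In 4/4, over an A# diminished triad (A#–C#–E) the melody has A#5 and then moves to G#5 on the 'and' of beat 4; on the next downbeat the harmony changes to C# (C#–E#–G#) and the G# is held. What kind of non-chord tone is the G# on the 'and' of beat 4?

The harmony at that moment is A# diminished triad (A#, C#, E); G#5 is not a chord tone.
It is approached by step down from A#5 and then sustained as the same pitch into the next harmony.
Arriving early and becoming a chord tone when the harmony changes — an anticipation.

Anticipation.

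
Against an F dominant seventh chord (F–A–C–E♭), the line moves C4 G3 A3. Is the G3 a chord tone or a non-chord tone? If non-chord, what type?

Non-chord tone — an appoggiatura.

The harmony at that moment is F dominant seventh chord (F, A, C, E♭); G3 is not a chord tone.
It is approached by leap down from C4 and left by step up to A3.
Leap in, step out — an appoggiatura.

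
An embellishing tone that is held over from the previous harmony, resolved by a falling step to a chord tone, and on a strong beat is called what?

Approach: by preparation — the pitch is first a chord tone, then held (tied or repeated) while the harmony changes under it. Departure: down by step. Metric position: strong.
A prepared dissonance that resolves downward by step — a suspension. (The same figure resolving upward would be a retardation.)

Suspension.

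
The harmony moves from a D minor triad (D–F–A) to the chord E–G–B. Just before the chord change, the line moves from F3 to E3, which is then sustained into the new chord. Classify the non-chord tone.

The harmony at that moment is D minor triad (D, F, A); E3 is not a chord tone.
It is approached by step down from F3 and then sustained as the same pitch into the next harmony.
Arriving early and becoming a chord tone when the harmony changes — an anticipation.

E3 is an anticipation.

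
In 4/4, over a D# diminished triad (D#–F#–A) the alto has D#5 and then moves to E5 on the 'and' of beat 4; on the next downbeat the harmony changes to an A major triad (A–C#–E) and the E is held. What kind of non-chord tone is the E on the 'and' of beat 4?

The harmony at that moment is D# diminished triad (D#, F#, A); E5 is not a chord tone.
It is approached by step up from D#5 and then sustained as the same pitch into the next harmony.
Arriving early and becoming a chord tone when the harmony changes — an anticipation.

Anticipation.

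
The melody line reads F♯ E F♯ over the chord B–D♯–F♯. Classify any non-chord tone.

E is a neighbor tone.

The harmony at that moment is B major triad (B, D♯, F♯); E is not a chord tone.
It is approached by step down from F♯ and left by step up to F♯.
Step away and step back to the same note — a neighbor tone (lower neighbor).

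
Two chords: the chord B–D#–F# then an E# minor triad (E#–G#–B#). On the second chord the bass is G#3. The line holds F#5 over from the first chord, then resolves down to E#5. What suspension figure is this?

7–6 suspension.

At the second chord the bass is G#3. The suspended F#5 lies a seventh above the bass; after resolving down by step to E#5, the interval above the bass becomes a sixth.
Suspension figures are named by those two intervals: 7–6.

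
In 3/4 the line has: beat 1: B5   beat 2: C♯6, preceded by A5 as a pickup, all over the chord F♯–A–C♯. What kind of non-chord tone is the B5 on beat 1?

Passing tone.

The harmony at that moment is F♯ minor triad (F♯, A, C♯); B5 is not a chord tone.
It is approached by step up from A5 and left by step up to C♯6.
Step in, step out in the same direction — a passing tone.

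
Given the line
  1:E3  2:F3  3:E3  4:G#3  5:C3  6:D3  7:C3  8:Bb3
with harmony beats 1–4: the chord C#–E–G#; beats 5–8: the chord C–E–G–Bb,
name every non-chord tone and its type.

F3 (beat 2) — neighbor tone; D3 (beat 6) — neighbor tone.

The harmony at that moment is C# minor triad (C#, E, G#); F3 is not a chord tone.
It is approached by step up from E3 and left by step down to E3.
Step away and step back to the same note — a neighbor tone (upper neighbor).
The harmony at that moment is C dominant seventh chord (C, E, G, Bb); D3 is not a chord tone.
It is approached by step up from C3 and left by step down to C3.
Step away and step back to the same note — a neighbor tone (upper neighbor).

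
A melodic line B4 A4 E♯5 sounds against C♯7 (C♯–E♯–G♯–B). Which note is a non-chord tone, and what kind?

A4 is an escape tone.

The harmony at that moment is C♯ dominant seventh chord (C♯, E♯, G♯, B); A4 is not a chord tone.
It is approached by step down from B4 and left by leap up to E♯5.
Step in, leap out — an escape tone.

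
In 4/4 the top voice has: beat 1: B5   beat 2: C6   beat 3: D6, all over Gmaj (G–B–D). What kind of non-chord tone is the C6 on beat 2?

The harmony at that moment is G major triad (G, B, D); C6 is not a chord tone.
It is approached by step up from B5 and left by step up to D6.
Step in, step out in the same direction — a passing tone.

Passing tone.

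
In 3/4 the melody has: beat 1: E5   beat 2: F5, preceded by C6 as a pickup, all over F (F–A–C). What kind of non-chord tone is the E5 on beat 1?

Appoggiatura.

The harmony at that moment is F major triad (F, A, C); E5 is not a chord tone.
It is approached by leap down from C6 and left by step up to F5.
Leap in, step out, metrically accented — an appoggiatura.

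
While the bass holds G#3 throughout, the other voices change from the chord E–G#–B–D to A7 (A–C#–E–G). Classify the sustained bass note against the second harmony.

Pedal tone (pedal point).

The harmony at that moment is A dominant seventh chord (A, C#, E, G); G#3 is not a chord tone.
It is held over (the same pitch as the preceding G#3) and then sustained as the same pitch into the next harmony.
Sustained through a change of harmony — a pedal tone.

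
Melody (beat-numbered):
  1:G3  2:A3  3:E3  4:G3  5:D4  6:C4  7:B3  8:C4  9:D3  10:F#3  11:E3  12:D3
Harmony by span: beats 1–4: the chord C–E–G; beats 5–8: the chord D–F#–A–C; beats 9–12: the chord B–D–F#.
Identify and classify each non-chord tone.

A3 (beat 2) — escape tone; B3 (beat 7) — neighbor tone; E3 (beat 11) — passing tone.

The harmony at that moment is C major triad (C, E, G); A3 is not a chord tone.
It is approached by step up from G3 and left by leap down to E3.
Step in, leap out — an escape tone.
The harmony at that moment is D dominant seventh chord (D, F#, A, C); B3 is not a chord tone.
It is approached by step down from C4 and left by step up to C4.
Step away and step back to the same note — a neighbor tone (lower neighbor).
The harmony at that moment is B minor triad (B, D, F#); E3 is not a chord tone.
It is approached by step down from F#3 and left by step down to D3.
Step in, step out in the same direction — a passing tone.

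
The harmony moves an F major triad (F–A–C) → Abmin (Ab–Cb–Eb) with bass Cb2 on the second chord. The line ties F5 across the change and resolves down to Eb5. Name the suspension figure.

4–3 suspension.

At the second chord the bass is Cb2. The suspended F5 lies a fourth above the bass; after resolving down by step to Eb5, the interval above the bass becomes a third.
Suspension figures are named by those two intervals: 4–3.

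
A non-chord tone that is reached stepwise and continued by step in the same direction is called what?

Passing tone.

Approach: by step. Departure: by step, continuing in the same direction.
Stepwise on both sides with no change of direction means the note fills in the space between two different chord tones — a passing tone. (Had it turned back to its starting note it would be a neighbor tone instead.)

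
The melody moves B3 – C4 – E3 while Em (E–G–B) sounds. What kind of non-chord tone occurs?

The harmony at that moment is E minor triad (E, G, B); C4 is not a chord tone.
It is approached by step up from B3 and left by leap down to E3.
Step in, leap out — an escape tone.

C4 is an escape tone.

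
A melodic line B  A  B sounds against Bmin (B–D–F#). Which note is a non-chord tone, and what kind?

A is a neighbor tone.

The harmony at that moment is B minor triad (B, D, F#); A is not a chord tone.
It is approached by step down from B and left by step up to B.
Step away and step back to the same note — a neighbor tone (lower neighbor).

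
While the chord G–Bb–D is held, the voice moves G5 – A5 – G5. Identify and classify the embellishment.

A5 is a neighbor tone.

The harmony at that moment is G minor triad (G, Bb, D); A5 is not a chord tone.
It is approached by step up from G5 and left by step down to G5.
Step away and step back to the same note — a neighbor tone (upper neighbor).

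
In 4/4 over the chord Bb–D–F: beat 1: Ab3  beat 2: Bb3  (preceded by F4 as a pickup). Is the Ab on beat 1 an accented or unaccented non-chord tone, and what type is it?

The harmony at that moment is Bb major triad (Bb, D, F); Ab3 is not a chord tone.
It is approached by leap down from F4 and left by step up to Bb3.
Leap in, step out — an appoggiatura.
It falls on the downbeat, so it is accented.

Accented appoggiatura.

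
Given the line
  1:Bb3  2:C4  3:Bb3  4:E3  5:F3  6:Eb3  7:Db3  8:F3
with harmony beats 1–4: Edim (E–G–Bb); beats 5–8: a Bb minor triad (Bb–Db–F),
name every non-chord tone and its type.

C4 (beat 2) — neighbor tone; Eb3 (beat 6) — passing tone.

The harmony at that moment is E diminished triad (E, G, Bb); C4 is not a chord tone.
It is approached by step up from Bb3 and left by step down to Bb3.
Step away and step back to the same note — a neighbor tone (upper neighbor).
The harmony at that moment is Bb minor triad (Bb, Db, F); Eb3 is not a chord tone.
It is approached by step down from F3 and left by step down to Db3.
Step in, step out in the same direction — a passing tone.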